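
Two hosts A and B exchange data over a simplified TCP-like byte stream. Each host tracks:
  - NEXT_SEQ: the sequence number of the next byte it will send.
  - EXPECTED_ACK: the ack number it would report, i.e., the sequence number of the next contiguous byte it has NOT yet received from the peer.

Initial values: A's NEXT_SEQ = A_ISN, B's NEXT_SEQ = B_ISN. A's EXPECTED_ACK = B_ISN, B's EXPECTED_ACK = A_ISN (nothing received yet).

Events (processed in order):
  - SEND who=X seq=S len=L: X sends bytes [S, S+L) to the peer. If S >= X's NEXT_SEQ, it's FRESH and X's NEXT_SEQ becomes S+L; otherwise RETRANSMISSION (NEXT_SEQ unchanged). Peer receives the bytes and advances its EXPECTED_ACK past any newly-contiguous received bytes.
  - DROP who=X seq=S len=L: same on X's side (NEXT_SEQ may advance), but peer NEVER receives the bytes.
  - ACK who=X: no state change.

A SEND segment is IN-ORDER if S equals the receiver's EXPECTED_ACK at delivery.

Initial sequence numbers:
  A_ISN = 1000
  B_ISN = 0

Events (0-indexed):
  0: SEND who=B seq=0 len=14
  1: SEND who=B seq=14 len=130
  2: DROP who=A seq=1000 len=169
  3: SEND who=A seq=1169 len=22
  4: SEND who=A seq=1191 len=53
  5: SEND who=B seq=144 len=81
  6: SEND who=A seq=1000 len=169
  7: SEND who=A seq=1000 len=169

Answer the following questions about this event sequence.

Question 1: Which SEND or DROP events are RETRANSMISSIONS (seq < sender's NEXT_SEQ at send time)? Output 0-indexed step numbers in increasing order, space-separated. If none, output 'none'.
Step 0: SEND seq=0 -> fresh
Step 1: SEND seq=14 -> fresh
Step 2: DROP seq=1000 -> fresh
Step 3: SEND seq=1169 -> fresh
Step 4: SEND seq=1191 -> fresh
Step 5: SEND seq=144 -> fresh
Step 6: SEND seq=1000 -> retransmit
Step 7: SEND seq=1000 -> retransmit

Answer: 6 7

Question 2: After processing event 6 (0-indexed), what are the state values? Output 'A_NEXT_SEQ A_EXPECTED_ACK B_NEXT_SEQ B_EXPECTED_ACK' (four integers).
After event 0: A_seq=1000 A_ack=14 B_seq=14 B_ack=1000
After event 1: A_seq=1000 A_ack=144 B_seq=144 B_ack=1000
After event 2: A_seq=1169 A_ack=144 B_seq=144 B_ack=1000
After event 3: A_seq=1191 A_ack=144 B_seq=144 B_ack=1000
After event 4: A_seq=1244 A_ack=144 B_seq=144 B_ack=1000
After event 5: A_seq=1244 A_ack=225 B_seq=225 B_ack=1000
After event 6: A_seq=1244 A_ack=225 B_seq=225 B_ack=1244

1244 225 225 1244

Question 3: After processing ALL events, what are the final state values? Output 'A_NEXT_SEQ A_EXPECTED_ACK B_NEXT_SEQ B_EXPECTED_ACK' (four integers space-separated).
After event 0: A_seq=1000 A_ack=14 B_seq=14 B_ack=1000
After event 1: A_seq=1000 A_ack=144 B_seq=144 B_ack=1000
After event 2: A_seq=1169 A_ack=144 B_seq=144 B_ack=1000
After event 3: A_seq=1191 A_ack=144 B_seq=144 B_ack=1000
After event 4: A_seq=1244 A_ack=144 B_seq=144 B_ack=1000
After event 5: A_seq=1244 A_ack=225 B_seq=225 B_ack=1000
After event 6: A_seq=1244 A_ack=225 B_seq=225 B_ack=1244
After event 7: A_seq=1244 A_ack=225 B_seq=225 B_ack=1244

Answer: 1244 225 225 1244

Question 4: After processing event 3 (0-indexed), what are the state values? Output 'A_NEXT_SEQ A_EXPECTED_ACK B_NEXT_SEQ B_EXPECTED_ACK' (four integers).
After event 0: A_seq=1000 A_ack=14 B_seq=14 B_ack=1000
After event 1: A_seq=1000 A_ack=144 B_seq=144 B_ack=1000
After event 2: A_seq=1169 A_ack=144 B_seq=144 B_ack=1000
After event 3: A_seq=1191 A_ack=144 B_seq=144 B_ack=1000

1191 144 144 1000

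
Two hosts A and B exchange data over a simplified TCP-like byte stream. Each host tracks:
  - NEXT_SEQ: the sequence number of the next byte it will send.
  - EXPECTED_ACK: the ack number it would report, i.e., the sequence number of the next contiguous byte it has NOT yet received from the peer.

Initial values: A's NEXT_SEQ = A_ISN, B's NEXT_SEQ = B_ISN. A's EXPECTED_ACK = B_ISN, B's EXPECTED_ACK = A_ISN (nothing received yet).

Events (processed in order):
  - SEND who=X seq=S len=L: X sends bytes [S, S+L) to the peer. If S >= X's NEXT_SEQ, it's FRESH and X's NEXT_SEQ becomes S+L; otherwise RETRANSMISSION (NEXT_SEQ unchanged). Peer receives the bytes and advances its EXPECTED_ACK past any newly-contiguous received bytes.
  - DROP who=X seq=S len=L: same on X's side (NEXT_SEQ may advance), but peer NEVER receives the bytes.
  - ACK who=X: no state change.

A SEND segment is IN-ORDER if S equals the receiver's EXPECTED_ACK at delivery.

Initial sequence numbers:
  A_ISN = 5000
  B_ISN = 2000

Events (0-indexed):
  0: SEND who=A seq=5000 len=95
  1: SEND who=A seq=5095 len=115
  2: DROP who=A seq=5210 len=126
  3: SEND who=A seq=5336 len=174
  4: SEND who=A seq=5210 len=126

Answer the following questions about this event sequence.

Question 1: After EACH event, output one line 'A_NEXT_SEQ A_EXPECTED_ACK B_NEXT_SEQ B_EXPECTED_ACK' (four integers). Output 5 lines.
5095 2000 2000 5095
5210 2000 2000 5210
5336 2000 2000 5210
5510 2000 2000 5210
5510 2000 2000 5510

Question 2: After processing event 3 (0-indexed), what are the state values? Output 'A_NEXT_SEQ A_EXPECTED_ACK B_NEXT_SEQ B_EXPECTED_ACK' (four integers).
After event 0: A_seq=5095 A_ack=2000 B_seq=2000 B_ack=5095
After event 1: A_seq=5210 A_ack=2000 B_seq=2000 B_ack=5210
After event 2: A_seq=5336 A_ack=2000 B_seq=2000 B_ack=5210
After event 3: A_seq=5510 A_ack=2000 B_seq=2000 B_ack=5210

5510 2000 2000 5210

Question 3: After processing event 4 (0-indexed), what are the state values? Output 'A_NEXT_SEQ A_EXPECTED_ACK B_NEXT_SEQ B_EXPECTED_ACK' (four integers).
After event 0: A_seq=5095 A_ack=2000 B_seq=2000 B_ack=5095
After event 1: A_seq=5210 A_ack=2000 B_seq=2000 B_ack=5210
After event 2: A_seq=5336 A_ack=2000 B_seq=2000 B_ack=5210
After event 3: A_seq=5510 A_ack=2000 B_seq=2000 B_ack=5210
After event 4: A_seq=5510 A_ack=2000 B_seq=2000 B_ack=5510

5510 2000 2000 5510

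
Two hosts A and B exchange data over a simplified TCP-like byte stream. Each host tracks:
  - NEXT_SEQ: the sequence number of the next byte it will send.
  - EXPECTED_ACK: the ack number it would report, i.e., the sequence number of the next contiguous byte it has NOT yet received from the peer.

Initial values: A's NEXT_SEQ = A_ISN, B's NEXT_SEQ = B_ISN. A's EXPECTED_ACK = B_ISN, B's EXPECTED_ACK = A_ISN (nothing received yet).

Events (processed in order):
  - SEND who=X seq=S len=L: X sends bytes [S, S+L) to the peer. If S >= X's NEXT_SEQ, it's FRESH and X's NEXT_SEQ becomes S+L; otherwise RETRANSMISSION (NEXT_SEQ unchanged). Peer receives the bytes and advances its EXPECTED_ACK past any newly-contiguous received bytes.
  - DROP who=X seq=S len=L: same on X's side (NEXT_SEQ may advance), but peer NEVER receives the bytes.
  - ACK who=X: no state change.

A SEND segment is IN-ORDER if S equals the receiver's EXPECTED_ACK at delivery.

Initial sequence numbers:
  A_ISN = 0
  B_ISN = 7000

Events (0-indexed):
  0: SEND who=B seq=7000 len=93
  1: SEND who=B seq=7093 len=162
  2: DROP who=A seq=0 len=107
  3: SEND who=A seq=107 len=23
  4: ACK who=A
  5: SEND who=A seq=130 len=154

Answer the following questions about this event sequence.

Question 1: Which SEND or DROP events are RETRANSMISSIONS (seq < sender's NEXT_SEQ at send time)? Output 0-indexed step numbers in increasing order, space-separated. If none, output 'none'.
Step 0: SEND seq=7000 -> fresh
Step 1: SEND seq=7093 -> fresh
Step 2: DROP seq=0 -> fresh
Step 3: SEND seq=107 -> fresh
Step 5: SEND seq=130 -> fresh

Answer: none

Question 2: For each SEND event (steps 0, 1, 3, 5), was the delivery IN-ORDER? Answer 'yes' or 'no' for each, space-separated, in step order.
Answer: yes yes no no

Derivation:
Step 0: SEND seq=7000 -> in-order
Step 1: SEND seq=7093 -> in-order
Step 3: SEND seq=107 -> out-of-order
Step 5: SEND seq=130 -> out-of-order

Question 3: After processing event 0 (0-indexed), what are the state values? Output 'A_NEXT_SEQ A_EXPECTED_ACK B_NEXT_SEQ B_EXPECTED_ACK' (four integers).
After event 0: A_seq=0 A_ack=7093 B_seq=7093 B_ack=0

0 7093 7093 0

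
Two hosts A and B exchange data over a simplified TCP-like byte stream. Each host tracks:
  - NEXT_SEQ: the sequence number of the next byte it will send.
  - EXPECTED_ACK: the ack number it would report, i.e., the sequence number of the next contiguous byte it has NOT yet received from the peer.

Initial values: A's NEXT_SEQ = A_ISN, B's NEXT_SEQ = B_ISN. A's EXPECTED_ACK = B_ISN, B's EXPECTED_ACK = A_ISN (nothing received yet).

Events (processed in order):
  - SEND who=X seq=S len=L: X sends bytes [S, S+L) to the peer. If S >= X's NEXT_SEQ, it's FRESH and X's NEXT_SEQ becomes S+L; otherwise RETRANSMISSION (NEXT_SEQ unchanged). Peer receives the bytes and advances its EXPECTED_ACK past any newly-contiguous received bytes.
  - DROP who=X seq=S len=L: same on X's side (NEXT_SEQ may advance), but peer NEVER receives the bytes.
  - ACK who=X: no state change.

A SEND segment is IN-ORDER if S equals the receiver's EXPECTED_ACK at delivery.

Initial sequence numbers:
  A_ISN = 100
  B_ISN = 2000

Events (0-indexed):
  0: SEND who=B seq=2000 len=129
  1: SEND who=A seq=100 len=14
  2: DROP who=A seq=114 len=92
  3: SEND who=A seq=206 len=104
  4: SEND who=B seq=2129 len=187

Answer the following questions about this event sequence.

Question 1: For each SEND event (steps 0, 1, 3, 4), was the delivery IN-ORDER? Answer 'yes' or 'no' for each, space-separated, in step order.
Answer: yes yes no yes

Derivation:
Step 0: SEND seq=2000 -> in-order
Step 1: SEND seq=100 -> in-order
Step 3: SEND seq=206 -> out-of-order
Step 4: SEND seq=2129 -> in-order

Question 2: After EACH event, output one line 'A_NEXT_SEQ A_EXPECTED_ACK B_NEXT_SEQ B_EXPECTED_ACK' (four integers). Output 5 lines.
100 2129 2129 100
114 2129 2129 114
206 2129 2129 114
310 2129 2129 114
310 2316 2316 114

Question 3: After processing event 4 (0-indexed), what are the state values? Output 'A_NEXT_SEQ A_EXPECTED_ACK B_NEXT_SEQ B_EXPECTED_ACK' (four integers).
After event 0: A_seq=100 A_ack=2129 B_seq=2129 B_ack=100
After event 1: A_seq=114 A_ack=2129 B_seq=2129 B_ack=114
After event 2: A_seq=206 A_ack=2129 B_seq=2129 B_ack=114
After event 3: A_seq=310 A_ack=2129 B_seq=2129 B_ack=114
After event 4: A_seq=310 A_ack=2316 B_seq=2316 B_ack=114

310 2316 2316 114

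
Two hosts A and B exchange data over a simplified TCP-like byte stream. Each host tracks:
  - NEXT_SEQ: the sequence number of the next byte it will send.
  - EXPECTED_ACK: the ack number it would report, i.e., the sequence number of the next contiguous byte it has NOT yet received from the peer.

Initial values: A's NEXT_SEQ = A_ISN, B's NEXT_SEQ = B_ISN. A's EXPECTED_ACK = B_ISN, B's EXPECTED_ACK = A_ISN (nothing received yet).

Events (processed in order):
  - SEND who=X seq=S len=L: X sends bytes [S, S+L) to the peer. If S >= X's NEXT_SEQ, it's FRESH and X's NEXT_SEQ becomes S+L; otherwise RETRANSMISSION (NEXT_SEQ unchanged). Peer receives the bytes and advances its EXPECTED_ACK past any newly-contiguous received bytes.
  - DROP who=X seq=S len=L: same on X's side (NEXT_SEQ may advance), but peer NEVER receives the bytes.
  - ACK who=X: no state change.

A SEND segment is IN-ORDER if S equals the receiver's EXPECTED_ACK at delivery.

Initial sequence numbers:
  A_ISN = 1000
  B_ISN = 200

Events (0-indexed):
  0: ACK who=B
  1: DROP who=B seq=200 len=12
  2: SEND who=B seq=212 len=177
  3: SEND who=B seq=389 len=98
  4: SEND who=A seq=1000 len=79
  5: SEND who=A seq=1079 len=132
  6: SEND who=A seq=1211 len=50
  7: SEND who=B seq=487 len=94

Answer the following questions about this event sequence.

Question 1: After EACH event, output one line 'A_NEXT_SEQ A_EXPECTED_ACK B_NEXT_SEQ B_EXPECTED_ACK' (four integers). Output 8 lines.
1000 200 200 1000
1000 200 212 1000
1000 200 389 1000
1000 200 487 1000
1079 200 487 1079
1211 200 487 1211
1261 200 487 1261
1261 200 581 1261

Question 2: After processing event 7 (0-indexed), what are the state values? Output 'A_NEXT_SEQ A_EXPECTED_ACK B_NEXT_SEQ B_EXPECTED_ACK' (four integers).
After event 0: A_seq=1000 A_ack=200 B_seq=200 B_ack=1000
After event 1: A_seq=1000 A_ack=200 B_seq=212 B_ack=1000
After event 2: A_seq=1000 A_ack=200 B_seq=389 B_ack=1000
After event 3: A_seq=1000 A_ack=200 B_seq=487 B_ack=1000
After event 4: A_seq=1079 A_ack=200 B_seq=487 B_ack=1079
After event 5: A_seq=1211 A_ack=200 B_seq=487 B_ack=1211
After event 6: A_seq=1261 A_ack=200 B_seq=487 B_ack=1261
After event 7: A_seq=1261 A_ack=200 B_seq=581 B_ack=1261

1261 200 581 1261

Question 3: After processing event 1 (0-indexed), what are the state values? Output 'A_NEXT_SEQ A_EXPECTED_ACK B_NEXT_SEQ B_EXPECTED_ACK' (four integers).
After event 0: A_seq=1000 A_ack=200 B_seq=200 B_ack=1000
After event 1: A_seq=1000 A_ack=200 B_seq=212 B_ack=1000

1000 200 212 1000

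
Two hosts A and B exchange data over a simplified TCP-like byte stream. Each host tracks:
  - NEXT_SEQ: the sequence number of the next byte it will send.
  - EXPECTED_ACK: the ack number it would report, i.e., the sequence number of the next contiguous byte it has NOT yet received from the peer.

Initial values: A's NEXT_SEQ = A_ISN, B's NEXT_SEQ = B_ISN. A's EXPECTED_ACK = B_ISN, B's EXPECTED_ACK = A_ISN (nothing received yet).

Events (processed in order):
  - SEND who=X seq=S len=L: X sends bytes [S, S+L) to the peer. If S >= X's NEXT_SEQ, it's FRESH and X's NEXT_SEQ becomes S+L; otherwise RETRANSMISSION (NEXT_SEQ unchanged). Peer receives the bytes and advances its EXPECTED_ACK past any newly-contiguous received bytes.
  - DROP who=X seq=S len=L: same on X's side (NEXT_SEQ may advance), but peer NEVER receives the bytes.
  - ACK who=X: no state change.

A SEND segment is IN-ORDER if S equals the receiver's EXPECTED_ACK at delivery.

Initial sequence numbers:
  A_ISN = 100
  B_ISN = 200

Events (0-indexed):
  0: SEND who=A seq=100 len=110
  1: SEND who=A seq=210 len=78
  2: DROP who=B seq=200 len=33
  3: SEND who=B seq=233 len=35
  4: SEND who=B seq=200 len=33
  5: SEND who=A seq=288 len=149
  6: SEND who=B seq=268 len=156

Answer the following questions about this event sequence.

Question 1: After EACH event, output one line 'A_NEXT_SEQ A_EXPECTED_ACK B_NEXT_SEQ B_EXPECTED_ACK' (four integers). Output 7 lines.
210 200 200 210
288 200 200 288
288 200 233 288
288 200 268 288
288 268 268 288
437 268 268 437
437 424 424 437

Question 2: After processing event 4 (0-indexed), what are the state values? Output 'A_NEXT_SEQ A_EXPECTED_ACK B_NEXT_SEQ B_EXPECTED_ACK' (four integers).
After event 0: A_seq=210 A_ack=200 B_seq=200 B_ack=210
After event 1: A_seq=288 A_ack=200 B_seq=200 B_ack=288
After event 2: A_seq=288 A_ack=200 B_seq=233 B_ack=288
After event 3: A_seq=288 A_ack=200 B_seq=268 B_ack=288
After event 4: A_seq=288 A_ack=268 B_seq=268 B_ack=288

288 268 268 288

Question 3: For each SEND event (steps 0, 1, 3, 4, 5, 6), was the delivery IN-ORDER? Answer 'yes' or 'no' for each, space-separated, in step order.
Step 0: SEND seq=100 -> in-order
Step 1: SEND seq=210 -> in-order
Step 3: SEND seq=233 -> out-of-order
Step 4: SEND seq=200 -> in-order
Step 5: SEND seq=288 -> in-order
Step 6: SEND seq=268 -> in-order

Answer: yes yes no yes yes yes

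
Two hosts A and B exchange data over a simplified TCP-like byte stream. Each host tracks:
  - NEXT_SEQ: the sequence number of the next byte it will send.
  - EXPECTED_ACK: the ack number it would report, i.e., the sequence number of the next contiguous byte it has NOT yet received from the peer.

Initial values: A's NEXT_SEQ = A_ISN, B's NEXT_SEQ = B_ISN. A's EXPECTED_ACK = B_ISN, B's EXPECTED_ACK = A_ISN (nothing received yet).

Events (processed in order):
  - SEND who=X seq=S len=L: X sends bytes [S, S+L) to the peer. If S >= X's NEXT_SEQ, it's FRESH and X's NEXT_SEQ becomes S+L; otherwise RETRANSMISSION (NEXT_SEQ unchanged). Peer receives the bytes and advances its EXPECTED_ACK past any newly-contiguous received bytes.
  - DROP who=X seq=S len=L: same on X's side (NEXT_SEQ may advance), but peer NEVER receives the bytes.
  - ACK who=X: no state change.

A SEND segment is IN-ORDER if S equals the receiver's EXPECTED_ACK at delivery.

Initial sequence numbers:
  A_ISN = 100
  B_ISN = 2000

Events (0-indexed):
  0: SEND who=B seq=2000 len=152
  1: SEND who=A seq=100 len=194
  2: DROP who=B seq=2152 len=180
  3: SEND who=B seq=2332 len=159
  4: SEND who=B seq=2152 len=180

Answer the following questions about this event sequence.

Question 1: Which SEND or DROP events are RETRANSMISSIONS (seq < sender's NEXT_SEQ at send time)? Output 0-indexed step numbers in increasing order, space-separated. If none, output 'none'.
Answer: 4

Derivation:
Step 0: SEND seq=2000 -> fresh
Step 1: SEND seq=100 -> fresh
Step 2: DROP seq=2152 -> fresh
Step 3: SEND seq=2332 -> fresh
Step 4: SEND seq=2152 -> retransmit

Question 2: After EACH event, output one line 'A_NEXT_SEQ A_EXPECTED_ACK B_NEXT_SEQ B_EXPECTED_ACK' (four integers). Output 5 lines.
100 2152 2152 100
294 2152 2152 294
294 2152 2332 294
294 2152 2491 294
294 2491 2491 294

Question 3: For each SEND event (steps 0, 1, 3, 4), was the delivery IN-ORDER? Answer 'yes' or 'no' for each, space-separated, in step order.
Step 0: SEND seq=2000 -> in-order
Step 1: SEND seq=100 -> in-order
Step 3: SEND seq=2332 -> out-of-order
Step 4: SEND seq=2152 -> in-order

Answer: yes yes no yes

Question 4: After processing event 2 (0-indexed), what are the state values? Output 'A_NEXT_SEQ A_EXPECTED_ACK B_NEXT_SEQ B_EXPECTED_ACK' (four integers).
After event 0: A_seq=100 A_ack=2152 B_seq=2152 B_ack=100
After event 1: A_seq=294 A_ack=2152 B_seq=2152 B_ack=294
After event 2: A_seq=294 A_ack=2152 B_seq=2332 B_ack=294

294 2152 2332 294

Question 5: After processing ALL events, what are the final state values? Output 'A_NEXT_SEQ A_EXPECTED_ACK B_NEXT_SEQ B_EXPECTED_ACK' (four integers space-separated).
Answer: 294 2491 2491 294

Derivation:
After event 0: A_seq=100 A_ack=2152 B_seq=2152 B_ack=100
After event 1: A_seq=294 A_ack=2152 B_seq=2152 B_ack=294
After event 2: A_seq=294 A_ack=2152 B_seq=2332 B_ack=294
After event 3: A_seq=294 A_ack=2152 B_seq=2491 B_ack=294
After event 4: A_seq=294 A_ack=2491 B_seq=2491 B_ack=294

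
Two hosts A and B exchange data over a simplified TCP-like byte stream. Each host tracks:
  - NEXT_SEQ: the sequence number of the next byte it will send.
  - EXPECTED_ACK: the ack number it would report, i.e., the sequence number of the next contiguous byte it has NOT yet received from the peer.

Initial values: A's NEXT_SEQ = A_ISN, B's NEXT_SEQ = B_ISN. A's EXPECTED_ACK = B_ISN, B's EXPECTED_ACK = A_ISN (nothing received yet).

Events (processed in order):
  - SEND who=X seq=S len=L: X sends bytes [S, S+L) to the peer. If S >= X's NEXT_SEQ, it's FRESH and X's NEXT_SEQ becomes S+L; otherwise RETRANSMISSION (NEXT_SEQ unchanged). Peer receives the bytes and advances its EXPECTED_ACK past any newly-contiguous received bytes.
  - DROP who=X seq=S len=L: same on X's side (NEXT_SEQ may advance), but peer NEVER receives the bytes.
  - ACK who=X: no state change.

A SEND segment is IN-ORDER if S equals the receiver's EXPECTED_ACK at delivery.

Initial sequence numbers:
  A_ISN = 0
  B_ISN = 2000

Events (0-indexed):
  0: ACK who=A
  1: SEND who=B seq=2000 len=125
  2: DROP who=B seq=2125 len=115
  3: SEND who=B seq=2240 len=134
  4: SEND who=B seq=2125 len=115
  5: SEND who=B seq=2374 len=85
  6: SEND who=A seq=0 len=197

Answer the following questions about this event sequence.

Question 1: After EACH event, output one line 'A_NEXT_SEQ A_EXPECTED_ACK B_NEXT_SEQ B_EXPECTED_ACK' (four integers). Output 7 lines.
0 2000 2000 0
0 2125 2125 0
0 2125 2240 0
0 2125 2374 0
0 2374 2374 0
0 2459 2459 0
197 2459 2459 197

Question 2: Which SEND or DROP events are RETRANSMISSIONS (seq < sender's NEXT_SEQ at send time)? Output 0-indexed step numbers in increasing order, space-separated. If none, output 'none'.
Step 1: SEND seq=2000 -> fresh
Step 2: DROP seq=2125 -> fresh
Step 3: SEND seq=2240 -> fresh
Step 4: SEND seq=2125 -> retransmit
Step 5: SEND seq=2374 -> fresh
Step 6: SEND seq=0 -> fresh

Answer: 4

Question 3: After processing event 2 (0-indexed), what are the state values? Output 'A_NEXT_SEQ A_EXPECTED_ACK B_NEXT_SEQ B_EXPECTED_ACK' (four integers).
After event 0: A_seq=0 A_ack=2000 B_seq=2000 B_ack=0
After event 1: A_seq=0 A_ack=2125 B_seq=2125 B_ack=0
After event 2: A_seq=0 A_ack=2125 B_seq=2240 B_ack=0

0 2125 2240 0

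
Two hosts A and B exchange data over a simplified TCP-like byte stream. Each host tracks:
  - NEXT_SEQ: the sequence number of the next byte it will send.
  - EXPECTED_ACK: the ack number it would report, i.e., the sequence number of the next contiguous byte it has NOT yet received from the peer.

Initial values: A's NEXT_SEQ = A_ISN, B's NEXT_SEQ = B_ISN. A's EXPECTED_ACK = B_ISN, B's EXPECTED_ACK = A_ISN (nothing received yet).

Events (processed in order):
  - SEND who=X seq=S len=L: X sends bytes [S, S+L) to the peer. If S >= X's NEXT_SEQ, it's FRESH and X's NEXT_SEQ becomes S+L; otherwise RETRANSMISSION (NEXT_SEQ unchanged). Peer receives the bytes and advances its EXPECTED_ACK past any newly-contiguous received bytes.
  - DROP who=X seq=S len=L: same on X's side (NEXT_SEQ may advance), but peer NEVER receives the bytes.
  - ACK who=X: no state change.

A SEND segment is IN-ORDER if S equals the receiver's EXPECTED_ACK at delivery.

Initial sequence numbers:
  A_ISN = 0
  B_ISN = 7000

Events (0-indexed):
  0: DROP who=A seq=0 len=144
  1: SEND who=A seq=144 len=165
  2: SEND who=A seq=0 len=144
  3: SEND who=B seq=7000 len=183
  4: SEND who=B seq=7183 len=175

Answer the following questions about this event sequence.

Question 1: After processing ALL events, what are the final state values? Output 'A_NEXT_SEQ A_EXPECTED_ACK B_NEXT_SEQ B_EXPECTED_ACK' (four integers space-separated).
Answer: 309 7358 7358 309

Derivation:
After event 0: A_seq=144 A_ack=7000 B_seq=7000 B_ack=0
After event 1: A_seq=309 A_ack=7000 B_seq=7000 B_ack=0
After event 2: A_seq=309 A_ack=7000 B_seq=7000 B_ack=309
After event 3: A_seq=309 A_ack=7183 B_seq=7183 B_ack=309
After event 4: A_seq=309 A_ack=7358 B_seq=7358 B_ack=309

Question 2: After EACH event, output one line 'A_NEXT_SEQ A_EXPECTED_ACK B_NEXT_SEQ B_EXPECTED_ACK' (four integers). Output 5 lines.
144 7000 7000 0
309 7000 7000 0
309 7000 7000 309
309 7183 7183 309
309 7358 7358 309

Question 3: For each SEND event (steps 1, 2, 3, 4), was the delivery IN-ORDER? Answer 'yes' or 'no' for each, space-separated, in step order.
Answer: no yes yes yes

Derivation:
Step 1: SEND seq=144 -> out-of-order
Step 2: SEND seq=0 -> in-order
Step 3: SEND seq=7000 -> in-order
Step 4: SEND seq=7183 -> in-order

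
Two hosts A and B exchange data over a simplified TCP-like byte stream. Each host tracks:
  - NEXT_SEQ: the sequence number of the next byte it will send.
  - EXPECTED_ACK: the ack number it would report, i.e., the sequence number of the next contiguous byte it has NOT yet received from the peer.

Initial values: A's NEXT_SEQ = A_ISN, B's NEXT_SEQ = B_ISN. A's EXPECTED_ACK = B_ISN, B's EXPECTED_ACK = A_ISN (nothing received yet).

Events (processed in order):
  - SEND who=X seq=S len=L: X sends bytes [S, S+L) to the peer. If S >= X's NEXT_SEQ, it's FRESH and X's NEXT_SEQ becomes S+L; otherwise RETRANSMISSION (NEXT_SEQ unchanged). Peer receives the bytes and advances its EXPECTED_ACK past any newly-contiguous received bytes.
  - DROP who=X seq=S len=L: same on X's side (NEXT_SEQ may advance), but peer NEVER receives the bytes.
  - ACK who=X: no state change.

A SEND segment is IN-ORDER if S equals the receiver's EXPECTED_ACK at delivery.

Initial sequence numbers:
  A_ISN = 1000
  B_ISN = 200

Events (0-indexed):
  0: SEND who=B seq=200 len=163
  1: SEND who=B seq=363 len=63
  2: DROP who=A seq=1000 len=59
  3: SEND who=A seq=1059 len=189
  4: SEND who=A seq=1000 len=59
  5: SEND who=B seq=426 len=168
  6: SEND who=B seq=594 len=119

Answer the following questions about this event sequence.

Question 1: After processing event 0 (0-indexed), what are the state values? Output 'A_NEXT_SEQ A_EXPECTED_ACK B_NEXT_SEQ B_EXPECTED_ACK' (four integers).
After event 0: A_seq=1000 A_ack=363 B_seq=363 B_ack=1000

1000 363 363 1000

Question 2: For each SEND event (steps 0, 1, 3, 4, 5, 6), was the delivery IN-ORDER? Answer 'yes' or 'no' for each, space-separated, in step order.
Answer: yes yes no yes yes yes

Derivation:
Step 0: SEND seq=200 -> in-order
Step 1: SEND seq=363 -> in-order
Step 3: SEND seq=1059 -> out-of-order
Step 4: SEND seq=1000 -> in-order
Step 5: SEND seq=426 -> in-order
Step 6: SEND seq=594 -> in-order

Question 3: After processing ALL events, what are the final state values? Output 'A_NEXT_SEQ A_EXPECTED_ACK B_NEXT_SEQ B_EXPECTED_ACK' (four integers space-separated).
After event 0: A_seq=1000 A_ack=363 B_seq=363 B_ack=1000
After event 1: A_seq=1000 A_ack=426 B_seq=426 B_ack=1000
After event 2: A_seq=1059 A_ack=426 B_seq=426 B_ack=1000
After event 3: A_seq=1248 A_ack=426 B_seq=426 B_ack=1000
After event 4: A_seq=1248 A_ack=426 B_seq=426 B_ack=1248
After event 5: A_seq=1248 A_ack=594 B_seq=594 B_ack=1248
After event 6: A_seq=1248 A_ack=713 B_seq=713 B_ack=1248

Answer: 1248 713 713 1248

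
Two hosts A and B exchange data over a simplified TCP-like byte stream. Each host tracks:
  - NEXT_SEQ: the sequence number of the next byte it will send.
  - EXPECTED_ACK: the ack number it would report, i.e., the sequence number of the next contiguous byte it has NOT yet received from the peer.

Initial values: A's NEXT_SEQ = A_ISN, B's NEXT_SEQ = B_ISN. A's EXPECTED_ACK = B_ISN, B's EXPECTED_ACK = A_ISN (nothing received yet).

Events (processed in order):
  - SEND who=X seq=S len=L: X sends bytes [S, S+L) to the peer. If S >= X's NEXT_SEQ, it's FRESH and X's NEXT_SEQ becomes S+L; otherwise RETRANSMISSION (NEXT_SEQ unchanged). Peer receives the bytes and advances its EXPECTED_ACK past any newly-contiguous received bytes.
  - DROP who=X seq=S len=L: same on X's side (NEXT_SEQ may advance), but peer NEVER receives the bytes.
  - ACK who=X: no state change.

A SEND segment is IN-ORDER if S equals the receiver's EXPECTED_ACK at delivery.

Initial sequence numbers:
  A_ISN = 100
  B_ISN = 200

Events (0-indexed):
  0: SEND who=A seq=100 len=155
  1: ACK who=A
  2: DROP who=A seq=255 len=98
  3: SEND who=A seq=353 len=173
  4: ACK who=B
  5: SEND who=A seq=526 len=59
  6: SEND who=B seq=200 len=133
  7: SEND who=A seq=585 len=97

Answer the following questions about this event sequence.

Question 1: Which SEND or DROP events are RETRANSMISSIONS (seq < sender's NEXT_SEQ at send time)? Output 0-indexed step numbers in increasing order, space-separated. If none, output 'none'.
Step 0: SEND seq=100 -> fresh
Step 2: DROP seq=255 -> fresh
Step 3: SEND seq=353 -> fresh
Step 5: SEND seq=526 -> fresh
Step 6: SEND seq=200 -> fresh
Step 7: SEND seq=585 -> fresh

Answer: none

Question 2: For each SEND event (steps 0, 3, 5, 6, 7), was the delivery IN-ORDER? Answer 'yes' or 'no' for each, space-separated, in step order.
Step 0: SEND seq=100 -> in-order
Step 3: SEND seq=353 -> out-of-order
Step 5: SEND seq=526 -> out-of-order
Step 6: SEND seq=200 -> in-order
Step 7: SEND seq=585 -> out-of-order

Answer: yes no no yes no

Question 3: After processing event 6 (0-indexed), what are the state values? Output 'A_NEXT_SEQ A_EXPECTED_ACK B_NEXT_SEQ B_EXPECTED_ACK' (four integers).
After event 0: A_seq=255 A_ack=200 B_seq=200 B_ack=255
After event 1: A_seq=255 A_ack=200 B_seq=200 B_ack=255
After event 2: A_seq=353 A_ack=200 B_seq=200 B_ack=255
After event 3: A_seq=526 A_ack=200 B_seq=200 B_ack=255
After event 4: A_seq=526 A_ack=200 B_seq=200 B_ack=255
After event 5: A_seq=585 A_ack=200 B_seq=200 B_ack=255
After event 6: A_seq=585 A_ack=333 B_seq=333 B_ack=255

585 333 333 255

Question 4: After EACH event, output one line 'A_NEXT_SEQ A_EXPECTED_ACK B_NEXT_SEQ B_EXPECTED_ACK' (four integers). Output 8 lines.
255 200 200 255
255 200 200 255
353 200 200 255
526 200 200 255
526 200 200 255
585 200 200 255
585 333 333 255
682 333 333 255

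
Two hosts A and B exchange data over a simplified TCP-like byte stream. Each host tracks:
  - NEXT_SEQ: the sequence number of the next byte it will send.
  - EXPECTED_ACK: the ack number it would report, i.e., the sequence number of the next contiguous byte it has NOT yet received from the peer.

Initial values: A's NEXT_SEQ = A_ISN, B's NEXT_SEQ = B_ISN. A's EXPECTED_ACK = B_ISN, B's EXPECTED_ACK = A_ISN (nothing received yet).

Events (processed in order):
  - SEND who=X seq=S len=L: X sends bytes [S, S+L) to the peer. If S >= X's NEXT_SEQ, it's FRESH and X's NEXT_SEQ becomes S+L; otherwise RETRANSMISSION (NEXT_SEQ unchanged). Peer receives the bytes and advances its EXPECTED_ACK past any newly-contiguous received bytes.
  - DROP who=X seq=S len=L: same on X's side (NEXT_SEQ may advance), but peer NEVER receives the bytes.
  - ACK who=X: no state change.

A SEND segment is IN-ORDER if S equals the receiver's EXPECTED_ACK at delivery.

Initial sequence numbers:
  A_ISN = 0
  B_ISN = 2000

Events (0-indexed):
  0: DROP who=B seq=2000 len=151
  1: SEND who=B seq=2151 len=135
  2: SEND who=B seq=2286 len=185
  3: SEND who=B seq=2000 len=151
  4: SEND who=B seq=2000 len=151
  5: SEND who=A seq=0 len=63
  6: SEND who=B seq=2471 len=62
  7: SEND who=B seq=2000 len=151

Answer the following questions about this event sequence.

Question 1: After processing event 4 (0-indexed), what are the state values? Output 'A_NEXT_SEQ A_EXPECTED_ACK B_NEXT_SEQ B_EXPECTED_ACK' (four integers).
After event 0: A_seq=0 A_ack=2000 B_seq=2151 B_ack=0
After event 1: A_seq=0 A_ack=2000 B_seq=2286 B_ack=0
After event 2: A_seq=0 A_ack=2000 B_seq=2471 B_ack=0
After event 3: A_seq=0 A_ack=2471 B_seq=2471 B_ack=0
After event 4: A_seq=0 A_ack=2471 B_seq=2471 B_ack=0

0 2471 2471 0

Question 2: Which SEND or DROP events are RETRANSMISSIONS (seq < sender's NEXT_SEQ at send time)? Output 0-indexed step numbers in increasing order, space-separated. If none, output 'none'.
Answer: 3 4 7

Derivation:
Step 0: DROP seq=2000 -> fresh
Step 1: SEND seq=2151 -> fresh
Step 2: SEND seq=2286 -> fresh
Step 3: SEND seq=2000 -> retransmit
Step 4: SEND seq=2000 -> retransmit
Step 5: SEND seq=0 -> fresh
Step 6: SEND seq=2471 -> fresh
Step 7: SEND seq=2000 -> retransmit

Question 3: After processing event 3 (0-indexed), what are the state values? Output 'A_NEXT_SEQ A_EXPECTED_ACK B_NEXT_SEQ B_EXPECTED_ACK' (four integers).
After event 0: A_seq=0 A_ack=2000 B_seq=2151 B_ack=0
After event 1: A_seq=0 A_ack=2000 B_seq=2286 B_ack=0
After event 2: A_seq=0 A_ack=2000 B_seq=2471 B_ack=0
After event 3: A_seq=0 A_ack=2471 B_seq=2471 B_ack=0

0 2471 2471 0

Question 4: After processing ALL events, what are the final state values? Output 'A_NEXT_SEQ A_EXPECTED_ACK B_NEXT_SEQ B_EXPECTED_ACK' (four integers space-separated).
After event 0: A_seq=0 A_ack=2000 B_seq=2151 B_ack=0
After event 1: A_seq=0 A_ack=2000 B_seq=2286 B_ack=0
After event 2: A_seq=0 A_ack=2000 B_seq=2471 B_ack=0
After event 3: A_seq=0 A_ack=2471 B_seq=2471 B_ack=0
After event 4: A_seq=0 A_ack=2471 B_seq=2471 B_ack=0
After event 5: A_seq=63 A_ack=2471 B_seq=2471 B_ack=63
After event 6: A_seq=63 A_ack=2533 B_seq=2533 B_ack=63
After event 7: A_seq=63 A_ack=2533 B_seq=2533 B_ack=63

Answer: 63 2533 2533 63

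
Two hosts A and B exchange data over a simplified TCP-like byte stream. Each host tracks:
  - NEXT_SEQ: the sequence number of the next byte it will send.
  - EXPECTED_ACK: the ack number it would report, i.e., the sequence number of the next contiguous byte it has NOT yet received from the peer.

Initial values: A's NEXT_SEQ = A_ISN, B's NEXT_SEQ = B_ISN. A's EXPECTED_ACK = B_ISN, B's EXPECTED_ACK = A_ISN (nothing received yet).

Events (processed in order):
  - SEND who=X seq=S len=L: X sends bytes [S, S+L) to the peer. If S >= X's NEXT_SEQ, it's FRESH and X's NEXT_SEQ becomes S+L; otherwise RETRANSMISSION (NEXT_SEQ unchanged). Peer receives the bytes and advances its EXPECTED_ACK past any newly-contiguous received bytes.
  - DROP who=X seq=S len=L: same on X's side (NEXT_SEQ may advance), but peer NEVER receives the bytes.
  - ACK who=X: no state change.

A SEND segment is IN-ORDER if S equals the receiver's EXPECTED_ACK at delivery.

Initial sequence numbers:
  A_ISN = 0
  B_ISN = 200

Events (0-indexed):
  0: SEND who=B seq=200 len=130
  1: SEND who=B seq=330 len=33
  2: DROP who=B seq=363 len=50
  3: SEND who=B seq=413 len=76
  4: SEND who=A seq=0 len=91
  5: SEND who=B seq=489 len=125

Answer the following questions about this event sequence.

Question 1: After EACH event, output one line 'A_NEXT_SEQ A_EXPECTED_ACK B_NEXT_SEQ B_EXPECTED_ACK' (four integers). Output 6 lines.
0 330 330 0
0 363 363 0
0 363 413 0
0 363 489 0
91 363 489 91
91 363 614 91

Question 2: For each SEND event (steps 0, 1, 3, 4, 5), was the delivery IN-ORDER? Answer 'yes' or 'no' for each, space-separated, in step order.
Step 0: SEND seq=200 -> in-order
Step 1: SEND seq=330 -> in-order
Step 3: SEND seq=413 -> out-of-order
Step 4: SEND seq=0 -> in-order
Step 5: SEND seq=489 -> out-of-order

Answer: yes yes no yes no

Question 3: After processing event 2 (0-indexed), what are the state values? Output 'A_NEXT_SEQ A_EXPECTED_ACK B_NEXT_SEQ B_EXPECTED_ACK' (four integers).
After event 0: A_seq=0 A_ack=330 B_seq=330 B_ack=0
After event 1: A_seq=0 A_ack=363 B_seq=363 B_ack=0
After event 2: A_seq=0 A_ack=363 B_seq=413 B_ack=0

0 363 413 0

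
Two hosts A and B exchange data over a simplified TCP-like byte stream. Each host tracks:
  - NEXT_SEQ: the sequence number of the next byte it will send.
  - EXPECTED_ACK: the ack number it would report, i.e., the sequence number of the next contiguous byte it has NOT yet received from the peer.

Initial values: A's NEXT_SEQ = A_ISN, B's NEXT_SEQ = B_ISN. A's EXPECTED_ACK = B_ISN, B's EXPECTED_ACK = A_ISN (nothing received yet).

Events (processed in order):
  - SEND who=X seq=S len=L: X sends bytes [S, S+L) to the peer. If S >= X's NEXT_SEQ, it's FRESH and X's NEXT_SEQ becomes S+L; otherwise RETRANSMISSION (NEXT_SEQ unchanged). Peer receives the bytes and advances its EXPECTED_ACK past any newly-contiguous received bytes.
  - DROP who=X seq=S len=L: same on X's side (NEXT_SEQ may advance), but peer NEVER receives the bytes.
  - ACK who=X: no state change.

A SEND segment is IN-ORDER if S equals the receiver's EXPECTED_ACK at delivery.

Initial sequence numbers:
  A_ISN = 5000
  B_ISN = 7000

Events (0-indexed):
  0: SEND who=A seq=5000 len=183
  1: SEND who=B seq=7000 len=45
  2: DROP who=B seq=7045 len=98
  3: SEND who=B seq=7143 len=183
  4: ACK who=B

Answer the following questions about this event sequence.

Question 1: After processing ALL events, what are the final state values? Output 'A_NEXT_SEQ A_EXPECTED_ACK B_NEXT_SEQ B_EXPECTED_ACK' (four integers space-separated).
After event 0: A_seq=5183 A_ack=7000 B_seq=7000 B_ack=5183
After event 1: A_seq=5183 A_ack=7045 B_seq=7045 B_ack=5183
After event 2: A_seq=5183 A_ack=7045 B_seq=7143 B_ack=5183
After event 3: A_seq=5183 A_ack=7045 B_seq=7326 B_ack=5183
After event 4: A_seq=5183 A_ack=7045 B_seq=7326 B_ack=5183

Answer: 5183 7045 7326 5183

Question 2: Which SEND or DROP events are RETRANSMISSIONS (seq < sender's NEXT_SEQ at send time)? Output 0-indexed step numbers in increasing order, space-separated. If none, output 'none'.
Answer: none

Derivation:
Step 0: SEND seq=5000 -> fresh
Step 1: SEND seq=7000 -> fresh
Step 2: DROP seq=7045 -> fresh
Step 3: SEND seq=7143 -> fresh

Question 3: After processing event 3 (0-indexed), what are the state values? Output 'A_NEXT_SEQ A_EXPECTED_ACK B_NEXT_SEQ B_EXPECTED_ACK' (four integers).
After event 0: A_seq=5183 A_ack=7000 B_seq=7000 B_ack=5183
After event 1: A_seq=5183 A_ack=7045 B_seq=7045 B_ack=5183
After event 2: A_seq=5183 A_ack=7045 B_seq=7143 B_ack=5183
After event 3: A_seq=5183 A_ack=7045 B_seq=7326 B_ack=5183

5183 7045 7326 5183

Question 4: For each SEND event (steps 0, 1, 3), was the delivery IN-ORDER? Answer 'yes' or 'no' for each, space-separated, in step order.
Answer: yes yes no

Derivation:
Step 0: SEND seq=5000 -> in-order
Step 1: SEND seq=7000 -> in-order
Step 3: SEND seq=7143 -> out-of-order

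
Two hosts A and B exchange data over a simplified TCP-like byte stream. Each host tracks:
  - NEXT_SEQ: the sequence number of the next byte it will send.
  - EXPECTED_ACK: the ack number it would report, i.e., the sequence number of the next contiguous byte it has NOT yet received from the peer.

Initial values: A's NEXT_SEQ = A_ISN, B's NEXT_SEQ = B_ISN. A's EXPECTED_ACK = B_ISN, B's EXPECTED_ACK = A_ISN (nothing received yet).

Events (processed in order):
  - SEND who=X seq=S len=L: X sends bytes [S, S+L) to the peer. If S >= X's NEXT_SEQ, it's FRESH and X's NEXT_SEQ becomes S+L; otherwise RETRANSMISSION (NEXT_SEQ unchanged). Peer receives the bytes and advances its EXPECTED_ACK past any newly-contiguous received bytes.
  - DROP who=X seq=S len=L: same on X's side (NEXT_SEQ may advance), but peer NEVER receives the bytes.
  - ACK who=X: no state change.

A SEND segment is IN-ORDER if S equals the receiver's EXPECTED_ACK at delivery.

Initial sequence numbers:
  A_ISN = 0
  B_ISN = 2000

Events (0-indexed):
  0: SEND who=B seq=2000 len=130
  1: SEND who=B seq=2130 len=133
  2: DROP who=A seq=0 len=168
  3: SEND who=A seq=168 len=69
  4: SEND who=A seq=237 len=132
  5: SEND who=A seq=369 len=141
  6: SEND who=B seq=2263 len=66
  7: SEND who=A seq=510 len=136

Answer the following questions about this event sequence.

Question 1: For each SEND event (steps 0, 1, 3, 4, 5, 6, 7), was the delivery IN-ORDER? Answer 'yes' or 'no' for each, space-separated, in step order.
Answer: yes yes no no no yes no

Derivation:
Step 0: SEND seq=2000 -> in-order
Step 1: SEND seq=2130 -> in-order
Step 3: SEND seq=168 -> out-of-order
Step 4: SEND seq=237 -> out-of-order
Step 5: SEND seq=369 -> out-of-order
Step 6: SEND seq=2263 -> in-order
Step 7: SEND seq=510 -> out-of-order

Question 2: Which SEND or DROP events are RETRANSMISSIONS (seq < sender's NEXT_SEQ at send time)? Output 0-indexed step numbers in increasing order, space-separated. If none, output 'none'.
Step 0: SEND seq=2000 -> fresh
Step 1: SEND seq=2130 -> fresh
Step 2: DROP seq=0 -> fresh
Step 3: SEND seq=168 -> fresh
Step 4: SEND seq=237 -> fresh
Step 5: SEND seq=369 -> fresh
Step 6: SEND seq=2263 -> fresh
Step 7: SEND seq=510 -> fresh

Answer: none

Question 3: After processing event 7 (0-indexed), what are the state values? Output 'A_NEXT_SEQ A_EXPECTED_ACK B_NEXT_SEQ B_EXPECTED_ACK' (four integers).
After event 0: A_seq=0 A_ack=2130 B_seq=2130 B_ack=0
After event 1: A_seq=0 A_ack=2263 B_seq=2263 B_ack=0
After event 2: A_seq=168 A_ack=2263 B_seq=2263 B_ack=0
After event 3: A_seq=237 A_ack=2263 B_seq=2263 B_ack=0
After event 4: A_seq=369 A_ack=2263 B_seq=2263 B_ack=0
After event 5: A_seq=510 A_ack=2263 B_seq=2263 B_ack=0
After event 6: A_seq=510 A_ack=2329 B_seq=2329 B_ack=0
After event 7: A_seq=646 A_ack=2329 B_seq=2329 B_ack=0

646 2329 2329 0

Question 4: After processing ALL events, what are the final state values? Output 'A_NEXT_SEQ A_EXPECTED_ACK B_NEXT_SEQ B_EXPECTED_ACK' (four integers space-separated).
After event 0: A_seq=0 A_ack=2130 B_seq=2130 B_ack=0
After event 1: A_seq=0 A_ack=2263 B_seq=2263 B_ack=0
After event 2: A_seq=168 A_ack=2263 B_seq=2263 B_ack=0
After event 3: A_seq=237 A_ack=2263 B_seq=2263 B_ack=0
After event 4: A_seq=369 A_ack=2263 B_seq=2263 B_ack=0
After event 5: A_seq=510 A_ack=2263 B_seq=2263 B_ack=0
After event 6: A_seq=510 A_ack=2329 B_seq=2329 B_ack=0
After event 7: A_seq=646 A_ack=2329 B_seq=2329 B_ack=0

Answer: 646 2329 2329 0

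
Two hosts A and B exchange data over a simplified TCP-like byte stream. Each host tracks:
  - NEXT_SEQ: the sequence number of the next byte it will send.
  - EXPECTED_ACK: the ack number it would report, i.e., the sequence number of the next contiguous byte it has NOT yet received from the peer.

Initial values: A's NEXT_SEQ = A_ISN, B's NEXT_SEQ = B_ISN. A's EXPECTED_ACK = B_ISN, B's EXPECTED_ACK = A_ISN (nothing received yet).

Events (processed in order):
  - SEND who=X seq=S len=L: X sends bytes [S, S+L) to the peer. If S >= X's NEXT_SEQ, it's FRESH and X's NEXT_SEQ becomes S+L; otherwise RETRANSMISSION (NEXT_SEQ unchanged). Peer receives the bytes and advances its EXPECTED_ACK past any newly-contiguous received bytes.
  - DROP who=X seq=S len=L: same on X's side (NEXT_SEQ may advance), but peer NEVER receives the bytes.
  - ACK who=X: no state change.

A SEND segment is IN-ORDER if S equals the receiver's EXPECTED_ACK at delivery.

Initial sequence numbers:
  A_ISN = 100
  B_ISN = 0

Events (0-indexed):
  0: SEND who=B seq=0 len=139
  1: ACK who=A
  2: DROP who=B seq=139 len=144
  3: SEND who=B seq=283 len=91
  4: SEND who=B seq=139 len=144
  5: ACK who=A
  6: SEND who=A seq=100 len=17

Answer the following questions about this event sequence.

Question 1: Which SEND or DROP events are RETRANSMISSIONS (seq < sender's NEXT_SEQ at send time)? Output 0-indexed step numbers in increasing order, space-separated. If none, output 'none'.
Step 0: SEND seq=0 -> fresh
Step 2: DROP seq=139 -> fresh
Step 3: SEND seq=283 -> fresh
Step 4: SEND seq=139 -> retransmit
Step 6: SEND seq=100 -> fresh

Answer: 4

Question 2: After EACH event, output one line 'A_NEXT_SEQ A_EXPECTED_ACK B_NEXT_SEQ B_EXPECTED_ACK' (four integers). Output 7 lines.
100 139 139 100
100 139 139 100
100 139 283 100
100 139 374 100
100 374 374 100
100 374 374 100
117 374 374 117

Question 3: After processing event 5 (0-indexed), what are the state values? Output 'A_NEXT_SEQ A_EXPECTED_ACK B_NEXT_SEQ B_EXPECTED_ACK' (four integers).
After event 0: A_seq=100 A_ack=139 B_seq=139 B_ack=100
After event 1: A_seq=100 A_ack=139 B_seq=139 B_ack=100
After event 2: A_seq=100 A_ack=139 B_seq=283 B_ack=100
After event 3: A_seq=100 A_ack=139 B_seq=374 B_ack=100
After event 4: A_seq=100 A_ack=374 B_seq=374 B_ack=100
After event 5: A_seq=100 A_ack=374 B_seq=374 B_ack=100

100 374 374 100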